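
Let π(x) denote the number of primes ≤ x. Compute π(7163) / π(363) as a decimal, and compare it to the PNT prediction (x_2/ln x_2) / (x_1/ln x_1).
π(7163)/π(363) = 916/72 ≈ 12.7222;  PNT prediction ≈ 13.1032.

π(363) = 72 and π(7163) = 916, so π(7163)/π(363) ≈ 12.7222. The PNT-predicted ratio is (7163/ln(7163)) / (363/ln(363)) ≈ 13.1032. The two agree to within a few percent, as expected.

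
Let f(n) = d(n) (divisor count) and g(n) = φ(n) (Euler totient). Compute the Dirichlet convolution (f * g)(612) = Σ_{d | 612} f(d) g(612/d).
(d * φ)(612) = 1638

Divisors of 612: [1, 2, 3, 4, 6, 9, 12, 17, 18, 34, 36, 51, 68, 102, 153, 204, 306, 612]. For each d | 612:
  d = 1: d(1) · φ(612/1) = 1 · 192 = 192
  d = 2: d(2) · φ(612/2) = 2 · 96 = 192
  d = 3: d(3) · φ(612/3) = 2 · 64 = 128
  d = 4: d(4) · φ(612/4) = 3 · 96 = 288
  d = 6: d(6) · φ(612/6) = 4 · 32 = 128
  d = 9: d(9) · φ(612/9) = 3 · 32 = 96
  d = 12: d(12) · φ(612/12) = 6 · 32 = 192
  d = 17: d(17) · φ(612/17) = 2 · 12 = 24
  d = 18: d(18) · φ(612/18) = 6 · 16 = 96
  d = 34: d(34) · φ(612/34) = 4 · 6 = 24
  d = 36: d(36) · φ(612/36) = 9 · 16 = 144
  d = 51: d(51) · φ(612/51) = 4 · 4 = 16
  d = 68: d(68) · φ(612/68) = 6 · 6 = 36
  d = 102: d(102) · φ(612/102) = 8 · 2 = 16
  d = 153: d(153) · φ(612/153) = 6 · 2 = 12
  d = 204: d(204) · φ(612/204) = 12 · 2 = 24
  d = 306: d(306) · φ(612/306) = 12 · 1 = 12
  d = 612: d(612) · φ(612/612) = 18 · 1 = 18
Summing: (d * φ)(612) = 192 + 192 + 128 + 288 + 128 + 96 + 192 + 24 + 96 + 24 + 144 + 16 + 36 + 16 + 12 + 24 + 12 + 18 = 1638.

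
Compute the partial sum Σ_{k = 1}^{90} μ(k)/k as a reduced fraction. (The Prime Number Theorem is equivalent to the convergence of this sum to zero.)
Σ μ(k)/k = -34833113669423893495541895404789/23768741896345550770650537601358310

Values of μ(k) for 1 ≤ k ≤ 90: μ(1) = 1, μ(2) = -1, μ(3) = -1, μ(5) = -1, μ(6) = 1, μ(7) = -1, μ(10) = 1, μ(11) = -1, μ(13) = -1, μ(14) = 1, μ(15) = 1, μ(17) = -1, μ(19) = -1, μ(21) = 1, μ(22) = 1, μ(23) = -1, μ(26) = 1, μ(29) = -1, μ(30) = -1, μ(31) = -1, μ(33) = 1, μ(34) = 1, μ(35) = 1, μ(37) = -1, μ(38) = 1, μ(39) = 1, μ(41) = -1, μ(42) = -1, μ(43) = -1, μ(46) = 1, μ(47) = -1, μ(51) = 1, μ(53) = -1, μ(55) = 1, μ(57) = 1, μ(58) = 1, μ(59) = -1, μ(61) = -1, μ(62) = 1, μ(65) = 1, μ(66) = -1, μ(67) = -1, μ(69) = 1, μ(70) = -1, μ(71) = -1, μ(73) = -1, μ(74) = 1, μ(77) = 1, μ(78) = -1, μ(79) = -1, μ(82) = 1, μ(83) = -1, μ(85) = 1, μ(86) = 1, μ(87) = 1, μ(89) = -1, with μ = 0 on non-squarefree integers. Summing μ(k)/k for k where μ(k) ≠ 0 gives -34833113669423893495541895404789/23768741896345550770650537601358310 ≈ -0.0015. (PNT ⟺ this sum → 0 as n → ∞.)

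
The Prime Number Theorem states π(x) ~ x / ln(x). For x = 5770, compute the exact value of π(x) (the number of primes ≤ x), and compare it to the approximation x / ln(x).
π(5770) = 757;  x/ln(x) ≈ 666.25;  relative error ≈ 11.99%.

Directly count primes up to 5770: π(5770) = 757. The PNT approximation gives 5770/ln(5770) ≈ 5770/8.66043 ≈ 666.25. Relative error (π(x) − x/ln(x)) / π(x) ≈ 11.99%; the approximation is known to undercount slightly (Li(x) is a better estimate).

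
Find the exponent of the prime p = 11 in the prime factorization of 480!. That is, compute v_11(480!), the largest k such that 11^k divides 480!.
v_11(480!) = 46

Legendre's formula: v_p(n!) = Σ_{k ≥ 1} ⌊n / p^k⌋. For p = 11, n = 480, the terms are:
  ⌊480/11^1⌋ = ⌊480/11⌋ = 43
  ⌊480/11^2⌋ = ⌊480/121⌋ = 3
(the next term ⌊480/11^3⌋ = 0, terminating the sum). Summing: v_11(480!) = 43 + 3 = 46.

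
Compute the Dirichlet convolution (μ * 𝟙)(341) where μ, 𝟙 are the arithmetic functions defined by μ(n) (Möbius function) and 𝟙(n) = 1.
(μ * 𝟙)(341) = 0

Divisors of 341: [1, 11, 31, 341]. For each d | 341:
  d = 1: μ(1) · 𝟙(341/1) = 1 · 1 = 1
  d = 11: μ(11) · 𝟙(341/11) = -1 · 1 = -1
  d = 31: μ(31) · 𝟙(341/31) = -1 · 1 = -1
  d = 341: μ(341) · 𝟙(341/341) = 1 · 1 = 1
Summing: (μ * 𝟙)(341) = 1 + -1 + -1 + 1 = 0.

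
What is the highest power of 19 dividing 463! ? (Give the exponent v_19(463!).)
v_19(463!) = 25

Legendre's formula: v_p(n!) = Σ_{k ≥ 1} ⌊n / p^k⌋. For p = 19, n = 463, the terms are:
  ⌊463/19^1⌋ = ⌊463/19⌋ = 24
  ⌊463/19^2⌋ = ⌊463/361⌋ = 1
(the next term ⌊463/19^3⌋ = 0, terminating the sum). Summing: v_19(463!) = 24 + 1 = 25.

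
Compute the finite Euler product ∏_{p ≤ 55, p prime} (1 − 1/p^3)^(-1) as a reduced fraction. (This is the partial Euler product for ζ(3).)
∏ = 16238292364256237331040396846411171054751/13509219810297755163480275884866445246464

The primes p ≤ 55 are [2, 3, 5, 7, 11, 13, 17, 19, 23, 29, 31, 37, 41, 43, 47, 53]. For each prime, (1 − 1/p^3)^(-1) = p^3 / (p^3 − 1). The product is (1 − 1/2^3)^(-1), (1 − 1/3^3)^(-1), (1 − 1/5^3)^(-1), (1 − 1/7^3)^(-1), (1 − 1/11^3)^(-1), (1 − 1/13^3)^(-1), (1 − 1/17^3)^(-1), (1 − 1/19^3)^(-1), (1 − 1/23^3)^(-1), (1 − 1/29^3)^(-1), (1 − 1/31^3)^(-1), (1 − 1/37^3)^(-1), (1 − 1/41^3)^(-1), (1 − 1/43^3)^(-1), (1 − 1/47^3)^(-1), (1 − 1/53^3)^(-1) = ∏ p^3 / (p^3 − 1) = 16238292364256237331040396846411171054751/13509219810297755163480275884866445246464.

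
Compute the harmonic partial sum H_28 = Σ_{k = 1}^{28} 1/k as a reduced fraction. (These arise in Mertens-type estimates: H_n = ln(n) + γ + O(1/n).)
H_28 = 315404588903/80313433200

Direct summation: H_28 = 1 + 1/2 + ... + 1/28. The least common denominator is lcm(1, ..., 28) = 80313433200; over this denominator the numerator is 80313433200 + 40156716600 + 26771144400 + 20078358300 + 16062686640 + 13385572200 + 11473347600 + 10039179150 + 8923714800 + 8031343320 + 7301221200 + 6692786100 + 6177956400 + 5736673800 + 5354228880 + 5019589575 + 4724319600 + 4461857400 + 4227022800 + 4015671660 + 3824449200 + 3650610600 + 3491888400 + 3346393050 + 3212537328 + 3088978200 + 2974571600 + 2868336900 = 315404588903, so H_28 = 315404588903/80313433200 (already in lowest terms) ≈ 3.92717. (The PNT-adjacent estimate ln(28) + γ ≈ 3.90942 matches within O(1/n).)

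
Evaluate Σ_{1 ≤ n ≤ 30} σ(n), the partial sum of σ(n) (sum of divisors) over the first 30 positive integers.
Σ_{n ≤ 30} σ(n) = 762

Compute σ(n) for each 1 ≤ n ≤ 30: σ(1) = 1, σ(2) = 3, σ(3) = 4, σ(4) = 7, σ(5) = 6, σ(6) = 12, σ(7) = 8, σ(8) = 15, σ(9) = 13, σ(10) = 18, σ(11) = 12, σ(12) = 28, σ(13) = 14, σ(14) = 24, σ(15) = 24, σ(16) = 31, σ(17) = 18, σ(18) = 39, σ(19) = 20, σ(20) = 42, σ(21) = 32, σ(22) = 36, σ(23) = 24, σ(24) = 60, σ(25) = 31, σ(26) = 42, σ(27) = 40, σ(28) = 56, σ(29) = 30, σ(30) = 72. Summing all 30 values: 762. (Average order: Σ_{n ≤ x} σ(n) ~ (π²/12) x². For x = 30, (π²/12)·30² ≈ 740.22.)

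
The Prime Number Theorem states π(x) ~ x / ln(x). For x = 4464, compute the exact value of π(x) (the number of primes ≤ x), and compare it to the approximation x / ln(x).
π(4464) = 607;  x/ln(x) ≈ 531.19;  relative error ≈ 12.49%.

Directly count primes up to 4464: π(4464) = 607. The PNT approximation gives 4464/ln(4464) ≈ 4464/8.40380 ≈ 531.19. Relative error (π(x) − x/ln(x)) / π(x) ≈ 12.49%; the approximation is known to undercount slightly (Li(x) is a better estimate).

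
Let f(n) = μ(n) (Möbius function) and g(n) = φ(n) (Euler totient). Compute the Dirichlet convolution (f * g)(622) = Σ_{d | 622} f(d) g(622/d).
(μ * φ)(622) = 0

Divisors of 622: [1, 2, 311, 622]. For each d | 622:
  d = 1: μ(1) · φ(622/1) = 1 · 310 = 310
  d = 2: μ(2) · φ(622/2) = -1 · 310 = -310
  d = 311: μ(311) · φ(622/311) = -1 · 1 = -1
  d = 622: μ(622) · φ(622/622) = 1 · 1 = 1
Summing: (μ * φ)(622) = 310 + -310 + -1 + 1 = 0.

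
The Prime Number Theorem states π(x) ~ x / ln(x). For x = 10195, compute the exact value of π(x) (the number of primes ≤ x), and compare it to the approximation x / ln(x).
π(10195) = 1252;  x/ln(x) ≈ 1104.59;  relative error ≈ 11.77%.

Directly count primes up to 10195: π(10195) = 1252. The PNT approximation gives 10195/ln(10195) ≈ 10195/9.22965 ≈ 1104.59. Relative error (π(x) − x/ln(x)) / π(x) ≈ 11.77%; the approximation is known to undercount slightly (Li(x) is a better estimate).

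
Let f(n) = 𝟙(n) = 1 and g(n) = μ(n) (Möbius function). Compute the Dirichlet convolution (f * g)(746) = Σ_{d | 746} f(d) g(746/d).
(𝟙 * μ)(746) = 0

Divisors of 746: [1, 2, 373, 746]. For each d | 746:
  d = 1: 𝟙(1) · μ(746/1) = 1 · 1 = 1
  d = 2: 𝟙(2) · μ(746/2) = 1 · -1 = -1
  d = 373: 𝟙(373) · μ(746/373) = 1 · -1 = -1
  d = 746: 𝟙(746) · μ(746/746) = 1 · 1 = 1
Summing: (𝟙 * μ)(746) = 1 + -1 + -1 + 1 = 0.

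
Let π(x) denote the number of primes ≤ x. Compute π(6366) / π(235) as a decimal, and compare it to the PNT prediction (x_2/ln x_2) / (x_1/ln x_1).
π(6366)/π(235) = 829/51 ≈ 16.2549;  PNT prediction ≈ 16.8856.

π(235) = 51 and π(6366) = 829, so π(6366)/π(235) ≈ 16.2549. The PNT-predicted ratio is (6366/ln(6366)) / (235/ln(235)) ≈ 16.8856. The two agree to within a few percent, as expected.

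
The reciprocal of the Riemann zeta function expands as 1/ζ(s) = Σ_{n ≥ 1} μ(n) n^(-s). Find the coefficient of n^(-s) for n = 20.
μ(20) = 0

Factor n = 20 = 2^2 · 5. μ(n) = 0 if any exponent ≥ 2 (not squarefree); otherwise μ(n) = (−1)^{ω(n)} where ω(n) is the number of distinct prime factors. Applying: μ(20) = 0.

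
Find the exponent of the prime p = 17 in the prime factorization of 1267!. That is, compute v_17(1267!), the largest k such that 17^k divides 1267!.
v_17(1267!) = 78

Legendre's formula: v_p(n!) = Σ_{k ≥ 1} ⌊n / p^k⌋. For p = 17, n = 1267, the terms are:
  ⌊1267/17^1⌋ = ⌊1267/17⌋ = 74
  ⌊1267/17^2⌋ = ⌊1267/289⌋ = 4
(the next term ⌊1267/17^3⌋ = 0, terminating the sum). Summing: v_17(1267!) = 74 + 4 = 78.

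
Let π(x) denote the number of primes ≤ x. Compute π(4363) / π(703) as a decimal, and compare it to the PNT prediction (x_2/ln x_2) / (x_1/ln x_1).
π(4363)/π(703) = 596/126 ≈ 4.7302;  PNT prediction ≈ 4.8544.

π(703) = 126 and π(4363) = 596, so π(4363)/π(703) ≈ 4.7302. The PNT-predicted ratio is (4363/ln(4363)) / (703/ln(703)) ≈ 4.8544. The two agree to within a few percent, as expected.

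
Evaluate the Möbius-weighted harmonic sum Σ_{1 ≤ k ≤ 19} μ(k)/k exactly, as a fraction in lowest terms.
Σ μ(k)/k = -81988/1616615

Values of μ(k) for 1 ≤ k ≤ 19: μ(1) = 1, μ(2) = -1, μ(3) = -1, μ(5) = -1, μ(6) = 1, μ(7) = -1, μ(10) = 1, μ(11) = -1, μ(13) = -1, μ(14) = 1, μ(15) = 1, μ(17) = -1, μ(19) = -1, with μ = 0 on non-squarefree integers. Summing μ(k)/k for k where μ(k) ≠ 0 gives -81988/1616615 ≈ -0.0507. (PNT ⟺ this sum → 0 as n → ∞.)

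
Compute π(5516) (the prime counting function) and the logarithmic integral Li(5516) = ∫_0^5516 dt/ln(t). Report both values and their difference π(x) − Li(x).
π(5516) = 728;  Li(5516) ≈ 744.51;  π(x) − Li(x) ≈ -16.51.

Direct count of primes ≤ 5516 gives π(5516) = 728. Numerical evaluation of the logarithmic integral gives Li(5516) ≈ 744.51. The difference π(x) − Li(x) ≈ -16.51 is typically negative for small/moderate x (Li(x) overestimates), though Littlewood's theorem shows this sign changes infinitely often.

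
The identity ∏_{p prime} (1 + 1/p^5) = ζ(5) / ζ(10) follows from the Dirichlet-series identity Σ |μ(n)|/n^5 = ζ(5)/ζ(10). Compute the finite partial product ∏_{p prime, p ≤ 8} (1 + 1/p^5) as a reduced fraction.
∏ = 1468981382/1418090625

The primes p ≤ 8 are [2, 3, 5, 7]. For each, (1 + 1/p^5) = (p^5 + 1)/p^5. Multiplying these fractions over p ∈ [2, 3, 5, 7] gives 1468981382/1418090625. (In the limit P → ∞ this tends to ζ(5)/ζ(10).)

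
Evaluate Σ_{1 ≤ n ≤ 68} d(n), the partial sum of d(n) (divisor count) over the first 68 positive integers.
Σ_{n ≤ 68} d(n) = 300

Compute d(n) for each 1 ≤ n ≤ 68: d(1) = 1, d(2) = 2, d(3) = 2, d(4) = 3, d(5) = 2, d(6) = 4, d(7) = 2, d(8) = 4, d(9) = 3, d(10) = 4, d(11) = 2, d(12) = 6, d(13) = 2, d(14) = 4, d(15) = 4, d(16) = 5, d(17) = 2, d(18) = 6, d(19) = 2, d(20) = 6, d(21) = 4, d(22) = 4, d(23) = 2, d(24) = 8, d(25) = 3, d(26) = 4, d(27) = 4, d(28) = 6, d(29) = 2, d(30) = 8, d(31) = 2, d(32) = 6, d(33) = 4, d(34) = 4, d(35) = 4, d(36) = 9, d(37) = 2, d(38) = 4, d(39) = 4, d(40) = 8, d(41) = 2, d(42) = 8, d(43) = 2, d(44) = 6, d(45) = 6, d(46) = 4, d(47) = 2, d(48) = 10, d(49) = 3, d(50) = 6, d(51) = 4, d(52) = 6, d(53) = 2, d(54) = 8, d(55) = 4, d(56) = 8, d(57) = 4, d(58) = 4, d(59) = 2, d(60) = 12, d(61) = 2, d(62) = 4, d(63) = 6, d(64) = 7, d(65) = 4, d(66) = 8, d(67) = 2, d(68) = 6. Summing all 68 values: 300. (Dirichlet's divisor formula: Σ_{n ≤ x} d(n) = x ln(x) + (2γ − 1) x + O(√x). For x = 68, the asymptotic estimate is ≈ 297.43.)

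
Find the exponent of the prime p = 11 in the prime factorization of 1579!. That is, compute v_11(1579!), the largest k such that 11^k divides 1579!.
v_11(1579!) = 157

Legendre's formula: v_p(n!) = Σ_{k ≥ 1} ⌊n / p^k⌋. For p = 11, n = 1579, the terms are:
  ⌊1579/11^1⌋ = ⌊1579/11⌋ = 143
  ⌊1579/11^2⌋ = ⌊1579/121⌋ = 13
  ⌊1579/11^3⌋ = ⌊1579/1331⌋ = 1
(the next term ⌊1579/11^4⌋ = 0, terminating the sum). Summing: v_11(1579!) = 143 + 13 + 1 = 157.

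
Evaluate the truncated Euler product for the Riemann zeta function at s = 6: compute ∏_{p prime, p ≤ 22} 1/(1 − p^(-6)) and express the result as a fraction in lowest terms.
∏ = 99475806666511821483705625/97780003061374251090837504

The primes p ≤ 22 are [2, 3, 5, 7, 11, 13, 17, 19]. For each prime, (1 − 1/p^6)^(-1) = p^6 / (p^6 − 1). The product is (1 − 1/2^6)^(-1), (1 − 1/3^6)^(-1), (1 − 1/5^6)^(-1), (1 − 1/7^6)^(-1), (1 − 1/11^6)^(-1), (1 − 1/13^6)^(-1), (1 − 1/17^6)^(-1), (1 − 1/19^6)^(-1) = ∏ p^6 / (p^6 − 1) = 99475806666511821483705625/97780003061374251090837504.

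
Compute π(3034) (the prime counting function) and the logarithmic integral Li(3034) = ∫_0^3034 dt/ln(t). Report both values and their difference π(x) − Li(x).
π(3034) = 434;  Li(3034) ≈ 447.00;  π(x) − Li(x) ≈ -13.00.

Direct count of primes ≤ 3034 gives π(3034) = 434. Numerical evaluation of the logarithmic integral gives Li(3034) ≈ 447.00. The difference π(x) − Li(x) ≈ -13.00 is typically negative for small/moderate x (Li(x) overestimates), though Littlewood's theorem shows this sign changes infinitely often.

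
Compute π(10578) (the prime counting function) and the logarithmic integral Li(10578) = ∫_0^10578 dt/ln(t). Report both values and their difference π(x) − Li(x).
π(10578) = 1290;  Li(10578) ≈ 1308.70;  π(x) − Li(x) ≈ -18.70.

Direct count of primes ≤ 10578 gives π(10578) = 1290. Numerical evaluation of the logarithmic integral gives Li(10578) ≈ 1308.70. The difference π(x) − Li(x) ≈ -18.70 is typically negative for small/moderate x (Li(x) overestimates), though Littlewood's theorem shows this sign changes infinitely often.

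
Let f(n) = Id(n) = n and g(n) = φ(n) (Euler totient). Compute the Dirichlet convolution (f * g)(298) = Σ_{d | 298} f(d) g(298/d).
(Id * φ)(298) = 891

Divisors of 298: [1, 2, 149, 298]. For each d | 298:
  d = 1: Id(1) · φ(298/1) = 1 · 148 = 148
  d = 2: Id(2) · φ(298/2) = 2 · 148 = 296
  d = 149: Id(149) · φ(298/149) = 149 · 1 = 149
  d = 298: Id(298) · φ(298/298) = 298 · 1 = 298
Summing: (Id * φ)(298) = 148 + 296 + 149 + 298 = 891.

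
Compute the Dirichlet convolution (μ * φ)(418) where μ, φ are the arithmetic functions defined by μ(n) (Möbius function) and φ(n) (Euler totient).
(μ * φ)(418) = 0

Divisors of 418: [1, 2, 11, 19, 22, 38, 209, 418]. For each d | 418:
  d = 1: μ(1) · φ(418/1) = 1 · 180 = 180
  d = 2: μ(2) · φ(418/2) = -1 · 180 = -180
  d = 11: μ(11) · φ(418/11) = -1 · 18 = -18
  d = 19: μ(19) · φ(418/19) = -1 · 10 = -10
  d = 22: μ(22) · φ(418/22) = 1 · 18 = 18
  d = 38: μ(38) · φ(418/38) = 1 · 10 = 10
  d = 209: μ(209) · φ(418/209) = 1 · 1 = 1
  d = 418: μ(418) · φ(418/418) = -1 · 1 = -1
Summing: (μ * φ)(418) = 180 + -180 + -18 + -10 + 18 + 10 + 1 + -1 = 0.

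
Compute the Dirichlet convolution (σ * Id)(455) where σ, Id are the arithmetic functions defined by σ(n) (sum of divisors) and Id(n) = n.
(σ * Id)(455) = 4455

Divisors of 455: [1, 5, 7, 13, 35, 65, 91, 455]. For each d | 455:
  d = 1: σ(1) · Id(455/1) = 1 · 455 = 455
  d = 5: σ(5) · Id(455/5) = 6 · 91 = 546
  d = 7: σ(7) · Id(455/7) = 8 · 65 = 520
  d = 13: σ(13) · Id(455/13) = 14 · 35 = 490
  d = 35: σ(35) · Id(455/35) = 48 · 13 = 624
  d = 65: σ(65) · Id(455/65) = 84 · 7 = 588
  d = 91: σ(91) · Id(455/91) = 112 · 5 = 560
  d = 455: σ(455) · Id(455/455) = 672 · 1 = 672
Summing: (σ * Id)(455) = 455 + 546 + 520 + 490 + 624 + 588 + 560 + 672 = 4455.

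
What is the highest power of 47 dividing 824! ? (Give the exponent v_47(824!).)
v_47(824!) = 17

Legendre's formula: v_p(n!) = Σ_{k ≥ 1} ⌊n / p^k⌋. For p = 47, n = 824, the terms are:
  ⌊824/47^1⌋ = ⌊824/47⌋ = 17
(the next term ⌊824/47^2⌋ = 0, terminating the sum). Summing: v_47(824!) = 17 = 17.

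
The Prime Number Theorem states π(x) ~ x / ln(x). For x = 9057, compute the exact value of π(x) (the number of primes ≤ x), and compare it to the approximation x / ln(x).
π(9057) = 1125;  x/ln(x) ≈ 994.04;  relative error ≈ 11.64%.

Directly count primes up to 9057: π(9057) = 1125. The PNT approximation gives 9057/ln(9057) ≈ 9057/9.11129 ≈ 994.04. Relative error (π(x) − x/ln(x)) / π(x) ≈ 11.64%; the approximation is known to undercount slightly (Li(x) is a better estimate).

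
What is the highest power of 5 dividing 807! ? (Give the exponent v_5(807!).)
v_5(807!) = 200

Legendre's formula: v_p(n!) = Σ_{k ≥ 1} ⌊n / p^k⌋. For p = 5, n = 807, the terms are:
  ⌊807/5^1⌋ = ⌊807/5⌋ = 161
  ⌊807/5^2⌋ = ⌊807/25⌋ = 32
  ⌊807/5^3⌋ = ⌊807/125⌋ = 6
  ⌊807/5^4⌋ = ⌊807/625⌋ = 1
(the next term ⌊807/5^5⌋ = 0, terminating the sum). Summing: v_5(807!) = 161 + 32 + 6 + 1 = 200.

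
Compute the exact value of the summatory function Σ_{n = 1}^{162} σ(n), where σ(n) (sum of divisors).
Σ_{n ≤ 162} σ(n) = 21709

Compute σ(n) for each 1 ≤ n ≤ 162: σ(1) = 1, σ(2) = 3, σ(3) = 4, σ(4) = 7, σ(5) = 6, σ(6) = 12, σ(7) = 8, σ(8) = 15, σ(9) = 13, σ(10) = 18, σ(11) = 12, σ(12) = 28, σ(13) = 14, σ(14) = 24, σ(15) = 24, σ(16) = 31, σ(17) = 18, σ(18) = 39, σ(19) = 20, σ(20) = 42, σ(21) = 32, σ(22) = 36, σ(23) = 24, σ(24) = 60, σ(25) = 31, σ(26) = 42, σ(27) = 40, σ(28) = 56, σ(29) = 30, σ(30) = 72, σ(31) = 32, σ(32) = 63, σ(33) = 48, σ(34) = 54, σ(35) = 48, σ(36) = 91, σ(37) = 38, σ(38) = 60, σ(39) = 56, σ(40) = 90, σ(41) = 42, σ(42) = 96, σ(43) = 44, σ(44) = 84, σ(45) = 78, σ(46) = 72, σ(47) = 48, σ(48) = 124, σ(49) = 57, σ(50) = 93, σ(51) = 72, σ(52) = 98, σ(53) = 54, σ(54) = 120, σ(55) = 72, σ(56) = 120, σ(57) = 80, σ(58) = 90, σ(59) = 60, σ(60) = 168, σ(61) = 62, σ(62) = 96, σ(63) = 104, σ(64) = 127, σ(65) = 84, σ(66) = 144, σ(67) = 68, σ(68) = 126, σ(69) = 96, σ(70) = 144, σ(71) = 72, σ(72) = 195, σ(73) = 74, σ(74) = 114, σ(75) = 124, σ(76) = 140, σ(77) = 96, σ(78) = 168, σ(79) = 80, σ(80) = 186, σ(81) = 121, σ(82) = 126, σ(83) = 84, σ(84) = 224, σ(85) = 108, σ(86) = 132, σ(87) = 120, σ(88) = 180, σ(89) = 90, σ(90) = 234, σ(91) = 112, σ(92) = 168, σ(93) = 128, σ(94) = 144, σ(95) = 120, σ(96) = 252, σ(97) = 98, σ(98) = 171, σ(99) = 156, σ(100) = 217, σ(101) = 102, σ(102) = 216, σ(103) = 104, σ(104) = 210, σ(105) = 192, σ(106) = 162, σ(107) = 108, σ(108) = 280, σ(109) = 110, σ(110) = 216, σ(111) = 152, σ(112) = 248, σ(113) = 114, σ(114) = 240, σ(115) = 144, σ(116) = 210, σ(117) = 182, σ(118) = 180, σ(119) = 144, σ(120) = 360, σ(121) = 133, σ(122) = 186, σ(123) = 168, σ(124) = 224, σ(125) = 156, σ(126) = 312, σ(127) = 128, σ(128) = 255, σ(129) = 176, σ(130) = 252, σ(131) = 132, σ(132) = 336, σ(133) = 160, σ(134) = 204, σ(135) = 240, σ(136) = 270, σ(137) = 138, σ(138) = 288, σ(139) = 140, σ(140) = 336, σ(141) = 192, σ(142) = 216, σ(143) = 168, σ(144) = 403, σ(145) = 180, σ(146) = 222, σ(147) = 228, σ(148) = 266, σ(149) = 150, σ(150) = 372, σ(151) = 152, σ(152) = 300, σ(153) = 234, σ(154) = 288, σ(155) = 192, σ(156) = 392, σ(157) = 158, σ(158) = 240, σ(159) = 216, σ(160) = 378, σ(161) = 192, σ(162) = 363. Summing all 162 values: 21709. (Average order: Σ_{n ≤ x} σ(n) ~ (π²/12) x². For x = 162, (π²/12)·162² ≈ 21584.82.)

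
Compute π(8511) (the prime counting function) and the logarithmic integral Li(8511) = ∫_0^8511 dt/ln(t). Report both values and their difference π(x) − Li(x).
π(8511) = 1060;  Li(8511) ≈ 1083.08;  π(x) − Li(x) ≈ -23.08.

Direct count of primes ≤ 8511 gives π(8511) = 1060. Numerical evaluation of the logarithmic integral gives Li(8511) ≈ 1083.08. The difference π(x) − Li(x) ≈ -23.08 is typically negative for small/moderate x (Li(x) overestimates), though Littlewood's theorem shows this sign changes infinitely often.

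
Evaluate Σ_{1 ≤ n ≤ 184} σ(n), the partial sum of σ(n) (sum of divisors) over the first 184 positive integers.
Σ_{n ≤ 184} σ(n) = 27946

Compute σ(n) for each 1 ≤ n ≤ 184: σ(1) = 1, σ(2) = 3, σ(3) = 4, σ(4) = 7, σ(5) = 6, σ(6) = 12, σ(7) = 8, σ(8) = 15, σ(9) = 13, σ(10) = 18, σ(11) = 12, σ(12) = 28, σ(13) = 14, σ(14) = 24, σ(15) = 24, σ(16) = 31, σ(17) = 18, σ(18) = 39, σ(19) = 20, σ(20) = 42, σ(21) = 32, σ(22) = 36, σ(23) = 24, σ(24) = 60, σ(25) = 31, σ(26) = 42, σ(27) = 40, σ(28) = 56, σ(29) = 30, σ(30) = 72, σ(31) = 32, σ(32) = 63, σ(33) = 48, σ(34) = 54, σ(35) = 48, σ(36) = 91, σ(37) = 38, σ(38) = 60, σ(39) = 56, σ(40) = 90, σ(41) = 42, σ(42) = 96, σ(43) = 44, σ(44) = 84, σ(45) = 78, σ(46) = 72, σ(47) = 48, σ(48) = 124, σ(49) = 57, σ(50) = 93, σ(51) = 72, σ(52) = 98, σ(53) = 54, σ(54) = 120, σ(55) = 72, σ(56) = 120, σ(57) = 80, σ(58) = 90, σ(59) = 60, σ(60) = 168, σ(61) = 62, σ(62) = 96, σ(63) = 104, σ(64) = 127, σ(65) = 84, σ(66) = 144, σ(67) = 68, σ(68) = 126, σ(69) = 96, σ(70) = 144, σ(71) = 72, σ(72) = 195, σ(73) = 74, σ(74) = 114, σ(75) = 124, σ(76) = 140, σ(77) = 96, σ(78) = 168, σ(79) = 80, σ(80) = 186, σ(81) = 121, σ(82) = 126, σ(83) = 84, σ(84) = 224, σ(85) = 108, σ(86) = 132, σ(87) = 120, σ(88) = 180, σ(89) = 90, σ(90) = 234, σ(91) = 112, σ(92) = 168, σ(93) = 128, σ(94) = 144, σ(95) = 120, σ(96) = 252, σ(97) = 98, σ(98) = 171, σ(99) = 156, σ(100) = 217, σ(101) = 102, σ(102) = 216, σ(103) = 104, σ(104) = 210, σ(105) = 192, σ(106) = 162, σ(107) = 108, σ(108) = 280, σ(109) = 110, σ(110) = 216, σ(111) = 152, σ(112) = 248, σ(113) = 114, σ(114) = 240, σ(115) = 144, σ(116) = 210, σ(117) = 182, σ(118) = 180, σ(119) = 144, σ(120) = 360, σ(121) = 133, σ(122) = 186, σ(123) = 168, σ(124) = 224, σ(125) = 156, σ(126) = 312, σ(127) = 128, σ(128) = 255, σ(129) = 176, σ(130) = 252, σ(131) = 132, σ(132) = 336, σ(133) = 160, σ(134) = 204, σ(135) = 240, σ(136) = 270, σ(137) = 138, σ(138) = 288, σ(139) = 140, σ(140) = 336, σ(141) = 192, σ(142) = 216, σ(143) = 168, σ(144) = 403, σ(145) = 180, σ(146) = 222, σ(147) = 228, σ(148) = 266, σ(149) = 150, σ(150) = 372, σ(151) = 152, σ(152) = 300, σ(153) = 234, σ(154) = 288, σ(155) = 192, σ(156) = 392, σ(157) = 158, σ(158) = 240, σ(159) = 216, σ(160) = 378, σ(161) = 192, σ(162) = 363, σ(163) = 164, σ(164) = 294, σ(165) = 288, σ(166) = 252, σ(167) = 168, σ(168) = 480, σ(169) = 183, σ(170) = 324, σ(171) = 260, σ(172) = 308, σ(173) = 174, σ(174) = 360, σ(175) = 248, σ(176) = 372, σ(177) = 240, σ(178) = 270, σ(179) = 180, σ(180) = 546, σ(181) = 182, σ(182) = 336, σ(183) = 248, σ(184) = 360. Summing all 184 values: 27946. (Average order: Σ_{n ≤ x} σ(n) ~ (π²/12) x². For x = 184, (π²/12)·184² ≈ 27845.44.)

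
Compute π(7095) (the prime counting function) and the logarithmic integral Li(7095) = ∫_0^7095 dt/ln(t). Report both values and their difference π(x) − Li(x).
π(7095) = 909;  Li(7095) ≈ 925.05;  π(x) − Li(x) ≈ -16.05.

Direct count of primes ≤ 7095 gives π(7095) = 909. Numerical evaluation of the logarithmic integral gives Li(7095) ≈ 925.05. The difference π(x) − Li(x) ≈ -16.05 is typically negative for small/moderate x (Li(x) overestimates), though Littlewood's theorem shows this sign changes infinitely often.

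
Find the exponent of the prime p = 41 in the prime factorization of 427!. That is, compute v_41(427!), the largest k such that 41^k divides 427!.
v_41(427!) = 10

Legendre's formula: v_p(n!) = Σ_{k ≥ 1} ⌊n / p^k⌋. For p = 41, n = 427, the terms are:
  ⌊427/41^1⌋ = ⌊427/41⌋ = 10
(the next term ⌊427/41^2⌋ = 0, terminating the sum). Summing: v_41(427!) = 10 = 10.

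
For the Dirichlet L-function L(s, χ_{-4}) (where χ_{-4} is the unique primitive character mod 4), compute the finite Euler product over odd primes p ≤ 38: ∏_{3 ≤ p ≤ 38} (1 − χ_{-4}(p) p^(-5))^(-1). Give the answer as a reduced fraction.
∏ = 36434162976122653852428171915209665920933190877591375/36574689167094305070442169349729960875390257302863872

The odd primes p ≤ 38 are [3, 5, 7, 11, 13, 17, 19, 23, 29, 31, 37]. For each, χ(p) = 1 if p ≡ 1 mod 4, χ(p) = −1 if p ≡ 3 mod 4. Taking (1 − χ(p)/p^5)^(-1) = p^5/(p^5 − χ(p)): (1 − (-1)/3^5)^(-1) · (1 − (1)/5^5)^(-1) · (1 − (-1)/7^5)^(-1) · (1 − (-1)/11^5)^(-1) · (1 − (1)/13^5)^(-1) · (1 − (1)/17^5)^(-1) · (1 − (-1)/19^5)^(-1) · (1 − (-1)/23^5)^(-1) · (1 − (1)/29^5)^(-1) · (1 − (-1)/31^5)^(-1) · (1 − (1)/37^5)^(-1) = 36434162976122653852428171915209665920933190877591375/36574689167094305070442169349729960875390257302863872.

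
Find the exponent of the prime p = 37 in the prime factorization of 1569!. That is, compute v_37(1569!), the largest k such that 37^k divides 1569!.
v_37(1569!) = 43

Legendre's formula: v_p(n!) = Σ_{k ≥ 1} ⌊n / p^k⌋. For p = 37, n = 1569, the terms are:
  ⌊1569/37^1⌋ = ⌊1569/37⌋ = 42
  ⌊1569/37^2⌋ = ⌊1569/1369⌋ = 1
(the next term ⌊1569/37^3⌋ = 0, terminating the sum). Summing: v_37(1569!) = 42 + 1 = 43.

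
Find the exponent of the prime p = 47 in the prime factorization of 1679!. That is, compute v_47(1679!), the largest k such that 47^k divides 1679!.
v_47(1679!) = 35

Legendre's formula: v_p(n!) = Σ_{k ≥ 1} ⌊n / p^k⌋. For p = 47, n = 1679, the terms are:
  ⌊1679/47^1⌋ = ⌊1679/47⌋ = 35
(the next term ⌊1679/47^2⌋ = 0, terminating the sum). Summing: v_47(1679!) = 35 = 35.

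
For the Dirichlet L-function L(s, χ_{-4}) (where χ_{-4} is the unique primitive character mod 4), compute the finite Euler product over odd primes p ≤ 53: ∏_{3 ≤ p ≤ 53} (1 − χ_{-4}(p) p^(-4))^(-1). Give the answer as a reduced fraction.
∏ = 257364431333305770108011762895409938991497014556861335561/260241495905762991772533773778373936417391479107040051200

The odd primes p ≤ 53 are [3, 5, 7, 11, 13, 17, 19, 23, 29, 31, 37, 41, 43, 47, 53]. For each, χ(p) = 1 if p ≡ 1 mod 4, χ(p) = −1 if p ≡ 3 mod 4. Taking (1 − χ(p)/p^4)^(-1) = p^4/(p^4 − χ(p)): (1 − (-1)/3^4)^(-1) · (1 − (1)/5^4)^(-1) · (1 − (-1)/7^4)^(-1) · (1 − (-1)/11^4)^(-1) · (1 − (1)/13^4)^(-1) · (1 − (1)/17^4)^(-1) · (1 − (-1)/19^4)^(-1) · (1 − (-1)/23^4)^(-1) · (1 − (1)/29^4)^(-1) · (1 − (-1)/31^4)^(-1) · (1 − (1)/37^4)^(-1) · (1 − (1)/41^4)^(-1) · (1 − (-1)/43^4)^(-1) · (1 − (-1)/47^4)^(-1) · (1 − (1)/53^4)^(-1) = 257364431333305770108011762895409938991497014556861335561/260241495905762991772533773778373936417391479107040051200.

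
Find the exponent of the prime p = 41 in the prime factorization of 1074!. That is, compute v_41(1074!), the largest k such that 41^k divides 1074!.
v_41(1074!) = 26

Legendre's formula: v_p(n!) = Σ_{k ≥ 1} ⌊n / p^k⌋. For p = 41, n = 1074, the terms are:
  ⌊1074/41^1⌋ = ⌊1074/41⌋ = 26
(the next term ⌊1074/41^2⌋ = 0, terminating the sum). Summing: v_41(1074!) = 26 = 26.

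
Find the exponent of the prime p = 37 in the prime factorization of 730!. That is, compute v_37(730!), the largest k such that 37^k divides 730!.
v_37(730!) = 19

Legendre's formula: v_p(n!) = Σ_{k ≥ 1} ⌊n / p^k⌋. For p = 37, n = 730, the terms are:
  ⌊730/37^1⌋ = ⌊730/37⌋ = 19
(the next term ⌊730/37^2⌋ = 0, terminating the sum). Summing: v_37(730!) = 19 = 19.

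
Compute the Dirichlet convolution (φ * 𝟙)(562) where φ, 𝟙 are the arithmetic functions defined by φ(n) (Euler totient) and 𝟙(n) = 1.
(φ * 𝟙)(562) = 562

Divisors of 562: [1, 2, 281, 562]. For each d | 562:
  d = 1: φ(1) · 𝟙(562/1) = 1 · 1 = 1
  d = 2: φ(2) · 𝟙(562/2) = 1 · 1 = 1
  d = 281: φ(281) · 𝟙(562/281) = 280 · 1 = 280
  d = 562: φ(562) · 𝟙(562/562) = 280 · 1 = 280
Summing: (φ * 𝟙)(562) = 1 + 1 + 280 + 280 = 562.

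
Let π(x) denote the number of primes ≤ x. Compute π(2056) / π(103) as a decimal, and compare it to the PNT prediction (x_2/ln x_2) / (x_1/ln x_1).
π(2056)/π(103) = 310/27 ≈ 11.4815;  PNT prediction ≈ 12.1275.

π(103) = 27 and π(2056) = 310, so π(2056)/π(103) ≈ 11.4815. The PNT-predicted ratio is (2056/ln(2056)) / (103/ln(103)) ≈ 12.1275. The two agree to within a few percent, as expected.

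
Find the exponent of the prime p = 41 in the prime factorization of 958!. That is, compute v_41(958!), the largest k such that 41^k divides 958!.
v_41(958!) = 23

Legendre's formula: v_p(n!) = Σ_{k ≥ 1} ⌊n / p^k⌋. For p = 41, n = 958, the terms are:
  ⌊958/41^1⌋ = ⌊958/41⌋ = 23
(the next term ⌊958/41^2⌋ = 0, terminating the sum). Summing: v_41(958!) = 23 = 23.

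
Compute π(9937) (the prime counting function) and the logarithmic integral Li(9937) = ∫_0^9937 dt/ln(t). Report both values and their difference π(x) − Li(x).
π(9937) = 1225;  Li(9937) ≈ 1239.29;  π(x) − Li(x) ≈ -14.29.

Direct count of primes ≤ 9937 gives π(9937) = 1225. Numerical evaluation of the logarithmic integral gives Li(9937) ≈ 1239.29. The difference π(x) − Li(x) ≈ -14.29 is typically negative for small/moderate x (Li(x) overestimates), though Littlewood's theorem shows this sign changes infinitely often.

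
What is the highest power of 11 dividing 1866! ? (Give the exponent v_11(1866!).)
v_11(1866!) = 185

Legendre's formula: v_p(n!) = Σ_{k ≥ 1} ⌊n / p^k⌋. For p = 11, n = 1866, the terms are:
  ⌊1866/11^1⌋ = ⌊1866/11⌋ = 169
  ⌊1866/11^2⌋ = ⌊1866/121⌋ = 15
  ⌊1866/11^3⌋ = ⌊1866/1331⌋ = 1
(the next term ⌊1866/11^4⌋ = 0, terminating the sum). Summing: v_11(1866!) = 169 + 15 + 1 = 185.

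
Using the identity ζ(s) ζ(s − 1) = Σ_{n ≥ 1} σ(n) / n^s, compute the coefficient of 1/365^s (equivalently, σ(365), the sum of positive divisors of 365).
σ(365) = 444

In the product (Σ m^0/m^s)(Σ k / k^s) = Σ (Σ_{d | n} d) / n^s, the coefficient of 1/n^s is σ(n) = Σ_{d | n} d. For n = 365, divisors are [1, 5, 73, 365]; summing: σ(365) = 444.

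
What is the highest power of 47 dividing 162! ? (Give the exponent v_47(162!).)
v_47(162!) = 3

Legendre's formula: v_p(n!) = Σ_{k ≥ 1} ⌊n / p^k⌋. For p = 47, n = 162, the terms are:
  ⌊162/47^1⌋ = ⌊162/47⌋ = 3
(the next term ⌊162/47^2⌋ = 0, terminating the sum). Summing: v_47(162!) = 3 = 3.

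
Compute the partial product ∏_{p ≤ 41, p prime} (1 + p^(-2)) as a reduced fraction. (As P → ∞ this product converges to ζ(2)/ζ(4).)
∏ = 15660474728144000000/10354486835212066701

The primes p ≤ 41 are [2, 3, 5, 7, 11, 13, 17, 19, 23, 29, 31, 37, 41]. For each, (1 + 1/p^2) = (p^2 + 1)/p^2. Multiplying these fractions over p ∈ [2, 3, 5, 7, 11, 13, 17, 19, 23, 29, 31, 37, 41] gives 15660474728144000000/10354486835212066701. (In the limit P → ∞ this tends to ζ(2)/ζ(4).)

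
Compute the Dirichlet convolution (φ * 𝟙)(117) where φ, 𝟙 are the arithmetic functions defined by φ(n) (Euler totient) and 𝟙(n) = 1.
(φ * 𝟙)(117) = 117

Divisors of 117: [1, 3, 9, 13, 39, 117]. For each d | 117:
  d = 1: φ(1) · 𝟙(117/1) = 1 · 1 = 1
  d = 3: φ(3) · 𝟙(117/3) = 2 · 1 = 2
  d = 9: φ(9) · 𝟙(117/9) = 6 · 1 = 6
  d = 13: φ(13) · 𝟙(117/13) = 12 · 1 = 12
  d = 39: φ(39) · 𝟙(117/39) = 24 · 1 = 24
  d = 117: φ(117) · 𝟙(117/117) = 72 · 1 = 72
Summing: (φ * 𝟙)(117) = 1 + 2 + 6 + 12 + 24 + 72 = 117.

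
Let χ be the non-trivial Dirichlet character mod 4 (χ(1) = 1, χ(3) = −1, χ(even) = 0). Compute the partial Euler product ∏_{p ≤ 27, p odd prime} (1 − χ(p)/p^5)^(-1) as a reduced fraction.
∏ = 19221914719363107239019289471588875/19296053991287416836128860852453376

The odd primes p ≤ 27 are [3, 5, 7, 11, 13, 17, 19, 23]. For each, χ(p) = 1 if p ≡ 1 mod 4, χ(p) = −1 if p ≡ 3 mod 4. Taking (1 − χ(p)/p^5)^(-1) = p^5/(p^5 − χ(p)): (1 − (-1)/3^5)^(-1) · (1 − (1)/5^5)^(-1) · (1 − (-1)/7^5)^(-1) · (1 − (-1)/11^5)^(-1) · (1 − (1)/13^5)^(-1) · (1 − (1)/17^5)^(-1) · (1 − (-1)/19^5)^(-1) · (1 − (-1)/23^5)^(-1) = 19221914719363107239019289471588875/19296053991287416836128860852453376.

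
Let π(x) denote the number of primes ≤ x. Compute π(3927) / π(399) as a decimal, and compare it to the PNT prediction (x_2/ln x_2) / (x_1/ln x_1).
π(3927)/π(399) = 544/78 ≈ 6.9744;  PNT prediction ≈ 7.1226.

π(399) = 78 and π(3927) = 544, so π(3927)/π(399) ≈ 6.9744. The PNT-predicted ratio is (3927/ln(3927)) / (399/ln(399)) ≈ 7.1226. The two agree to within a few percent, as expected.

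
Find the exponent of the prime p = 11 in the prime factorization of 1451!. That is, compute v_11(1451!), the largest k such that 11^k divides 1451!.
v_11(1451!) = 143

Legendre's formula: v_p(n!) = Σ_{k ≥ 1} ⌊n / p^k⌋. For p = 11, n = 1451, the terms are:
  ⌊1451/11^1⌋ = ⌊1451/11⌋ = 131
  ⌊1451/11^2⌋ = ⌊1451/121⌋ = 11
  ⌊1451/11^3⌋ = ⌊1451/1331⌋ = 1
(the next term ⌊1451/11^4⌋ = 0, terminating the sum). Summing: v_11(1451!) = 131 + 11 + 1 = 143.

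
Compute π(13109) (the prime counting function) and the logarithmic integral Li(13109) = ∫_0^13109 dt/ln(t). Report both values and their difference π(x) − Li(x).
π(13109) = 1560;  Li(13109) ≈ 1578.61;  π(x) − Li(x) ≈ -18.61.

Direct count of primes ≤ 13109 gives π(13109) = 1560. Numerical evaluation of the logarithmic integral gives Li(13109) ≈ 1578.61. The difference π(x) − Li(x) ≈ -18.61 is typically negative for small/moderate x (Li(x) overestimates), though Littlewood's theorem shows this sign changes infinitely often.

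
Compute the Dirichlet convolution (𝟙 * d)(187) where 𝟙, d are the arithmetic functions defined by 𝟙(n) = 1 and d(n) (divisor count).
(𝟙 * d)(187) = 9

Divisors of 187: [1, 11, 17, 187]. For each d | 187:
  d = 1: 𝟙(1) · d(187/1) = 1 · 4 = 4
  d = 11: 𝟙(11) · d(187/11) = 1 · 2 = 2
  d = 17: 𝟙(17) · d(187/17) = 1 · 2 = 2
  d = 187: 𝟙(187) · d(187/187) = 1 · 1 = 1
Summing: (𝟙 * d)(187) = 4 + 2 + 2 + 1 = 9.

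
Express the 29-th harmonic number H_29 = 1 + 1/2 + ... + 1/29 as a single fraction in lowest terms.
H_29 = 9227046511387/2329089562800

Direct summation: H_29 = 1 + 1/2 + ... + 1/29. The least common denominator is lcm(1, ..., 29) = 2329089562800; over this denominator the numerator is 2329089562800 + 1164544781400 + 776363187600 + 582272390700 + 465817912560 + 388181593800 + 332727080400 + 291136195350 + 258787729200 + 232908956280 + 211735414800 + 194090796900 + 179160735600 + 166363540200 + 155272637520 + 145568097675 + 137005268400 + 129393864600 + 122583661200 + 116454478140 + 110909026800 + 105867707400 + 101264763600 + 97045398450 + 93163582512 + 89580367800 + 86262576400 + 83181770100 + 80313433200 = 9227046511387, so H_29 = 9227046511387/2329089562800 (already in lowest terms) ≈ 3.96165. (The PNT-adjacent estimate ln(29) + γ ≈ 3.94451 matches within O(1/n).)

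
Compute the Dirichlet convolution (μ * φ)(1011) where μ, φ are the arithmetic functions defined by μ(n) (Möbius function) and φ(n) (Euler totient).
(μ * φ)(1011) = 335

Divisors of 1011: [1, 3, 337, 1011]. For each d | 1011:
  d = 1: μ(1) · φ(1011/1) = 1 · 672 = 672
  d = 3: μ(3) · φ(1011/3) = -1 · 336 = -336
  d = 337: μ(337) · φ(1011/337) = -1 · 2 = -2
  d = 1011: μ(1011) · φ(1011/1011) = 1 · 1 = 1
Summing: (μ * φ)(1011) = 672 + -336 + -2 + 1 = 335.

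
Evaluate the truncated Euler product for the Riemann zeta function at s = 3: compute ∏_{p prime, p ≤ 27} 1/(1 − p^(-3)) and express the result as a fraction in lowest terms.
∏ = 580625301352525/483109627290624

The primes p ≤ 27 are [2, 3, 5, 7, 11, 13, 17, 19, 23]. For each prime, (1 − 1/p^3)^(-1) = p^3 / (p^3 − 1). The product is (1 − 1/2^3)^(-1), (1 − 1/3^3)^(-1), (1 − 1/5^3)^(-1), (1 − 1/7^3)^(-1), (1 − 1/11^3)^(-1), (1 − 1/13^3)^(-1), (1 − 1/17^3)^(-1), (1 − 1/19^3)^(-1), (1 − 1/23^3)^(-1) = ∏ p^3 / (p^3 − 1) = 580625301352525/483109627290624.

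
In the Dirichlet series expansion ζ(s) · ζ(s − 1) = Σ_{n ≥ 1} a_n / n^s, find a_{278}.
σ(278) = 420

In the product (Σ m^0/m^s)(Σ k / k^s) = Σ (Σ_{d | n} d) / n^s, the coefficient of 1/n^s is σ(n) = Σ_{d | n} d. For n = 278, divisors are [1, 2, 139, 278]; summing: σ(278) = 420.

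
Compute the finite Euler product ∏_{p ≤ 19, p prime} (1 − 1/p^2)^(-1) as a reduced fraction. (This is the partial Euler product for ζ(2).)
∏ = 14933966047/9172942848

The primes p ≤ 19 are [2, 3, 5, 7, 11, 13, 17, 19]. For each prime, (1 − 1/p^2)^(-1) = p^2 / (p^2 − 1). The product is (1 − 1/2^2)^(-1), (1 − 1/3^2)^(-1), (1 − 1/5^2)^(-1), (1 − 1/7^2)^(-1), (1 − 1/11^2)^(-1), (1 − 1/13^2)^(-1), (1 − 1/17^2)^(-1), (1 − 1/19^2)^(-1) = ∏ p^2 / (p^2 − 1) = 14933966047/9172942848.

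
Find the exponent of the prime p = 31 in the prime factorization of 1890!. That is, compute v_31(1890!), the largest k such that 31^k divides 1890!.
v_31(1890!) = 61

Legendre's formula: v_p(n!) = Σ_{k ≥ 1} ⌊n / p^k⌋. For p = 31, n = 1890, the terms are:
  ⌊1890/31^1⌋ = ⌊1890/31⌋ = 60
  ⌊1890/31^2⌋ = ⌊1890/961⌋ = 1
(the next term ⌊1890/31^3⌋ = 0, terminating the sum). Summing: v_31(1890!) = 60 + 1 = 61.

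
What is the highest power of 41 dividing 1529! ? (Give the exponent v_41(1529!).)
v_41(1529!) = 37

Legendre's formula: v_p(n!) = Σ_{k ≥ 1} ⌊n / p^k⌋. For p = 41, n = 1529, the terms are:
  ⌊1529/41^1⌋ = ⌊1529/41⌋ = 37
(the next term ⌊1529/41^2⌋ = 0, terminating the sum). Summing: v_41(1529!) = 37 = 37.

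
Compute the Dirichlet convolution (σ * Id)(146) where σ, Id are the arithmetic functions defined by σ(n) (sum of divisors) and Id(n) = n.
(σ * Id)(146) = 735

Divisors of 146: [1, 2, 73, 146]. For each d | 146:
  d = 1: σ(1) · Id(146/1) = 1 · 146 = 146
  d = 2: σ(2) · Id(146/2) = 3 · 73 = 219
  d = 73: σ(73) · Id(146/73) = 74 · 2 = 148
  d = 146: σ(146) · Id(146/146) = 222 · 1 = 222
Summing: (σ * Id)(146) = 146 + 219 + 148 + 222 = 735.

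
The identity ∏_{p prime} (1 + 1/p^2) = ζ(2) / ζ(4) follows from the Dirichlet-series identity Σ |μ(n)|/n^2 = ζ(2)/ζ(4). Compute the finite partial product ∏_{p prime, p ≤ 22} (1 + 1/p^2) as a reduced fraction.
∏ = 6403780000/4257193941

The primes p ≤ 22 are [2, 3, 5, 7, 11, 13, 17, 19]. For each, (1 + 1/p^2) = (p^2 + 1)/p^2. Multiplying these fractions over p ∈ [2, 3, 5, 7, 11, 13, 17, 19] gives 6403780000/4257193941. (In the limit P → ∞ this tends to ζ(2)/ζ(4).)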